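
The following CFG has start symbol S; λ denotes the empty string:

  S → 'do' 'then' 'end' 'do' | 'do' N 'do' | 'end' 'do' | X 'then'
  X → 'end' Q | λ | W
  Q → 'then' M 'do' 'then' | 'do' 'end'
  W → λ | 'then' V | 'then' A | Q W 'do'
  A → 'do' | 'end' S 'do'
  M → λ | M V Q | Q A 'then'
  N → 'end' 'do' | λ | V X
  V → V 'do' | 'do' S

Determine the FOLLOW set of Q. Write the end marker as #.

In X → 'end' Q: Q is at the end, add FOLLOW(X) = { 'do', 'then' }.
In W → Q W 'do': add FIRST(W 'do') = { 'do', 'then' }.
In M → M V Q: Q is at the end, add FOLLOW(M) = { 'do' }.
In M → Q A 'then': add FIRST(A 'then') = { 'do', 'end' }.
Union: FOLLOW(Q) = { 'do', 'end', 'then' }.

{ 'do', 'end', 'then' }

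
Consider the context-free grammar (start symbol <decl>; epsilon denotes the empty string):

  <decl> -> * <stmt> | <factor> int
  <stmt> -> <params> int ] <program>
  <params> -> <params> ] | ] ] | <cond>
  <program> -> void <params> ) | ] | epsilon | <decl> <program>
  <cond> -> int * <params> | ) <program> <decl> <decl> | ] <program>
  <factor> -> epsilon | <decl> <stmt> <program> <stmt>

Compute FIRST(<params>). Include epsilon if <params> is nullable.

From <params> -> <params> ]: add FIRST(<params>) = { ), ], int }.
<params> -> ] ] contributes {]}.
From <params> -> <cond>: add FIRST(<cond>) = { ), ], int }.
Union: FIRST(<params>) = { ), ], int }.

{ ), ], int }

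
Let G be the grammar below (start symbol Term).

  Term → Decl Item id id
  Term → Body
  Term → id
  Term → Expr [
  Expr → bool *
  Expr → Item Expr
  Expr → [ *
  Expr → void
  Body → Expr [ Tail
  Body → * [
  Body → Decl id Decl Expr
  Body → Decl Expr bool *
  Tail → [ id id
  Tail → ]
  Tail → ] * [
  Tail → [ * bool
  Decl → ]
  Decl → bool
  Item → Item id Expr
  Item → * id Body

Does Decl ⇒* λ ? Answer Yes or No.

No nonterminal in this grammar is nullable.
No production of Decl has an RHS whose symbols are all nullable, so Decl is not nullable.

No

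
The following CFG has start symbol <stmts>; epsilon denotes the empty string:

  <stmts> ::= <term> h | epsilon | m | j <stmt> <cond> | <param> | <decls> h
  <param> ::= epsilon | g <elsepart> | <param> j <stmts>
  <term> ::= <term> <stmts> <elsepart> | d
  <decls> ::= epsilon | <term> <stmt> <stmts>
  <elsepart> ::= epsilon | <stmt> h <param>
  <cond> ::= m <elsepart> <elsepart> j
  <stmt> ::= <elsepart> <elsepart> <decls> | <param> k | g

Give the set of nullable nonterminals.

Directly nullable (have an epsilon-production): <stmts>, <param>, <decls>, <elsepart>.
<stmt> ::= <elsepart> <elsepart> <decls> with every symbol nullable, so <stmt> is nullable.
No other nonterminal has a production whose RHS symbols are all nullable.

{ <decls>, <elsepart>, <param>, <stmt>, <stmts> }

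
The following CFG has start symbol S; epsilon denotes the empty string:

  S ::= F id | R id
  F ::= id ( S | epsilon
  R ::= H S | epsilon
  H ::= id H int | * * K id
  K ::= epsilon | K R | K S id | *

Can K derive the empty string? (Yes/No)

Yes

K has an epsilon-production, so K ⇒ epsilon.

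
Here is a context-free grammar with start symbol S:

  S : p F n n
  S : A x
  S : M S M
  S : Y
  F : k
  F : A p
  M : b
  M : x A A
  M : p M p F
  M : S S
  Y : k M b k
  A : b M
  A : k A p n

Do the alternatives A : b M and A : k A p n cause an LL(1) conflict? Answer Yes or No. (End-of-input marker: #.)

No

FIRST(b M) = { b } and FIRST(k A p n) = { k }.
The FIRST sets are disjoint and neither alternative is nullable — no conflict.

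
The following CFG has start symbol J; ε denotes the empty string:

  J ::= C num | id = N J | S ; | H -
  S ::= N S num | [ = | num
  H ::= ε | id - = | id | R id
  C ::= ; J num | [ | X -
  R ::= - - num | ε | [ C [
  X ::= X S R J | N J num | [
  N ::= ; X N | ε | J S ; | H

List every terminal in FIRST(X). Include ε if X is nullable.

From X ::= X S R J: add FIRST(X) = { -, ;, [, id, num }.
From X ::= N J num: N nullable, take FIRST(N) ∪ FIRST(J) = { -, ;, [, id, num }.
X ::= [ contributes {[}.
Union: FIRST(X) = { -, ;, [, id, num }.

{ -, ;, [, id, num }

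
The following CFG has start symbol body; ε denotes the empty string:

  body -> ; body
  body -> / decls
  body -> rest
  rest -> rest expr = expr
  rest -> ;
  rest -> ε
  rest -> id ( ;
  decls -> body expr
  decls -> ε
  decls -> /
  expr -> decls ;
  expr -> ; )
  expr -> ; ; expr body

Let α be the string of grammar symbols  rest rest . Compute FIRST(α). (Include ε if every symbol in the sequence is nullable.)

Add FIRST(rest)\{ε} = { /, ;, id }; rest is nullable, continue.
Add FIRST(rest)\{ε} = { /, ;, id }; rest is nullable, continue.
Every symbol is nullable, so include ε.

{ /, ;, id, ε }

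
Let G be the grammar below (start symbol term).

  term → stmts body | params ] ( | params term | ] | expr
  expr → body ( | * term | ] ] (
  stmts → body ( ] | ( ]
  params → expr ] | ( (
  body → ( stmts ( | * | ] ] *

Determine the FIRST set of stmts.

From stmts → body ( ]: add FIRST(body) = { (, *, ] }.
stmts → ( ] contributes {(}.
Union: FIRST(stmts) = { (, *, ] }.

{ (, *, ] }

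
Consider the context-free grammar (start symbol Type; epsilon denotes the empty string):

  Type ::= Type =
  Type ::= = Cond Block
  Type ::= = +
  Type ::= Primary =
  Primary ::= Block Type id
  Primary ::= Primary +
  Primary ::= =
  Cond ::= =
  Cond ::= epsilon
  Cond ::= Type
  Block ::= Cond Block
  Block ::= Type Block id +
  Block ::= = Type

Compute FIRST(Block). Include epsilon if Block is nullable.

{ = }

From Block ::= Cond Block: Cond nullable, take FIRST(Cond) ∪ FIRST(Block) = { = }.
From Block ::= Type Block id +: add FIRST(Type) = { = }.
Block ::= = Type contributes {=}.
Union: FIRST(Block) = { = }.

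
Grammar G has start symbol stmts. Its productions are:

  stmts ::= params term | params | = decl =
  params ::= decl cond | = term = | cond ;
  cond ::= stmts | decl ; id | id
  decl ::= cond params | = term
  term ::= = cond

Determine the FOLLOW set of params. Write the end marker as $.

In stmts ::= params term: add FIRST(term) = { = }.
In stmts ::= params: params is at the end, add FOLLOW(stmts) = { $, ;, =, id }.
In decl ::= cond params: params is at the end, add FOLLOW(decl) = { ;, =, id }.
Union: FOLLOW(params) = { $, ;, =, id }.

{ $, ;, =, id }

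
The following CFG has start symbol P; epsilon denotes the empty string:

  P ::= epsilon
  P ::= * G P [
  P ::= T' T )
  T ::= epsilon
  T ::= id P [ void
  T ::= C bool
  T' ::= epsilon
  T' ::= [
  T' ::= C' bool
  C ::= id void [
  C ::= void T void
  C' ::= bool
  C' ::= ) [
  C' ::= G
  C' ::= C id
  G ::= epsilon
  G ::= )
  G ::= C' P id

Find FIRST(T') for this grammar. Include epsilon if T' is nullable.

{ ), *, [, bool, id, void, epsilon }

T' ::= epsilon contributes epsilon.
T' ::= [ contributes {[}.
From T' ::= C' bool: C' nullable, take FIRST(C') ∪ {bool} = { ), *, [, bool, id, void }.
Union: FIRST(T') = { ), *, [, bool, id, void, epsilon }.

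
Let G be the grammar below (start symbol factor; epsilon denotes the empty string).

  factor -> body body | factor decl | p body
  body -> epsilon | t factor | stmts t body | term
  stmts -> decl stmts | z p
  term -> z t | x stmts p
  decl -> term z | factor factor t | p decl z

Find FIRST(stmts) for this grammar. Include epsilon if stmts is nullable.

{ p, t, x, z }

From stmts -> decl stmts: add FIRST(decl) = { p, t, x, z }.
stmts -> z p contributes {z}.
Union: FIRST(stmts) = { p, t, x, z }.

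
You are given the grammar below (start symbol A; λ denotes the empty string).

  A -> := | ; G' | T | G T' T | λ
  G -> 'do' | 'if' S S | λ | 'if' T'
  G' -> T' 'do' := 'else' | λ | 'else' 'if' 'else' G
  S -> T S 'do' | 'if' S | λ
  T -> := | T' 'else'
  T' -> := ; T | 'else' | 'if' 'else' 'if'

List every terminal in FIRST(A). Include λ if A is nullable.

{ 'do', 'else', 'if', :=, ;, λ }

A -> := contributes {:=}.
A -> ; G' contributes {;}.
From A -> T: add FIRST(T) = { 'else', 'if', := }.
From A -> G T' T: G nullable, take FIRST(G) ∪ FIRST(T') = { 'do', 'else', 'if', := }.
A -> λ contributes λ.
Union: FIRST(A) = { 'do', 'else', 'if', :=, ;, λ }.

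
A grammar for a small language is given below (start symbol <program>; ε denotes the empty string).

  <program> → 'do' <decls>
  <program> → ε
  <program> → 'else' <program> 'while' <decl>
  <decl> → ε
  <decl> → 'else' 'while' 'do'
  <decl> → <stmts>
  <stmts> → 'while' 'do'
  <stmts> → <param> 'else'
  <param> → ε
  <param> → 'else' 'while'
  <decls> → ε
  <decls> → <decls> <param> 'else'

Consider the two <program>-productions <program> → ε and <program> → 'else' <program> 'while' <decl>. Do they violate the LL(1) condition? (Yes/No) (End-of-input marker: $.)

FIRST(ε) = { ε } and FIRST('else' <program> 'while' <decl>) = { 'else' }.
The first is nullable but FOLLOW(<program>) = { $, 'while' } is disjoint from FIRST of the second.

No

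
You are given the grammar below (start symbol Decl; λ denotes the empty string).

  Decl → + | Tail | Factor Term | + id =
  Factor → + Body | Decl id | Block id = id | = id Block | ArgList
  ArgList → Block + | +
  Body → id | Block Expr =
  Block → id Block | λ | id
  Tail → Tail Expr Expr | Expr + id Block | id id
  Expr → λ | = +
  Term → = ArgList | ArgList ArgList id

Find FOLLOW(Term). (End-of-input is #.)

In Decl → Factor Term: Term is at the end, add FOLLOW(Decl) = { #, id }.
Union: FOLLOW(Term) = { #, id }.

{ #, id }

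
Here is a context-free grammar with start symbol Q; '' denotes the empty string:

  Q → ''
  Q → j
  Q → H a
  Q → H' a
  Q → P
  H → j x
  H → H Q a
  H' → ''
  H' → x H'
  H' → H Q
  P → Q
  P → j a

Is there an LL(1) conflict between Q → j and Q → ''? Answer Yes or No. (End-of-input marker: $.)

No

FIRST(j) = { j } and FIRST('') = { '' }.
The second is nullable but FOLLOW(Q) = { $, a } is disjoint from FIRST of the first.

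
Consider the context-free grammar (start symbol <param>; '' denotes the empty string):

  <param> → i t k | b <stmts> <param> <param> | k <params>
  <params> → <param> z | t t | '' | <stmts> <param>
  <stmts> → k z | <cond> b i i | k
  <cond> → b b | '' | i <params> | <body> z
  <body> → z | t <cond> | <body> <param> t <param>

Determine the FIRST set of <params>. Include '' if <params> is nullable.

{ b, i, k, t, z, '' }

From <params> → <param> z: add FIRST(<param>) = { b, i, k }.
<params> → t t contributes {t}.
<params> → '' contributes ''.
From <params> → <stmts> <param>: add FIRST(<stmts>) = { b, i, k, t, z }.
Union: FIRST(<params>) = { b, i, k, t, z, '' }.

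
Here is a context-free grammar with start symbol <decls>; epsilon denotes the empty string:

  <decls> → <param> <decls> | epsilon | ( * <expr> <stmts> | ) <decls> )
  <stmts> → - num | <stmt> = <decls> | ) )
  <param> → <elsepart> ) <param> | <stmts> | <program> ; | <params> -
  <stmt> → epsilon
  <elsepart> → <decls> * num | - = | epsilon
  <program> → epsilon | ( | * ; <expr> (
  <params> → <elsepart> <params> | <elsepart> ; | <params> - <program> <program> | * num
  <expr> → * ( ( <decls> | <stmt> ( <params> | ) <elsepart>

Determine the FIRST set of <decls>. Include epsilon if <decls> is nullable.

{ (, ), *, -, ;, =, epsilon }

From <decls> → <param> <decls>: add FIRST(<param>) = { (, ), *, -, ;, = }.
<decls> → epsilon contributes epsilon.
<decls> → ( * <expr> <stmts> contributes {(}.
<decls> → ) <decls> ) contributes {)}.
Union: FIRST(<decls>) = { (, ), *, -, ;, =, epsilon }.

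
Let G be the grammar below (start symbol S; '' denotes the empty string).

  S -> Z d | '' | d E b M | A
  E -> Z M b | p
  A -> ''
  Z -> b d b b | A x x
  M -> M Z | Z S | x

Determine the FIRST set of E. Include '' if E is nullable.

From E -> Z M b: add FIRST(Z) = { b, x }.
E -> p contributes {p}.
Union: FIRST(E) = { b, p, x }.

{ b, p, x }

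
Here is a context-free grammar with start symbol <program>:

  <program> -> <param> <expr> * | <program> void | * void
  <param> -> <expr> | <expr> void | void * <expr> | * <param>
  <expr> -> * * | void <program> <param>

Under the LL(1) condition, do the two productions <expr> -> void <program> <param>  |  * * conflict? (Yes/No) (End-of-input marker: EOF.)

FIRST(void <program> <param>) = { void } and FIRST(* *) = { * }.
The FIRST sets are disjoint and neither alternative is nullable — no conflict.

No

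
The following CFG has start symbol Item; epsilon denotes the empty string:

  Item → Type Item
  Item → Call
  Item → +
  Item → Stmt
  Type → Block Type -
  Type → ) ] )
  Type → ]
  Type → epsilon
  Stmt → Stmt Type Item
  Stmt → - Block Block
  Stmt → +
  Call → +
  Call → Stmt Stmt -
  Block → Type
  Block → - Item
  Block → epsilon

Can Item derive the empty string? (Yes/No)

Nullable nonterminals: Block, Type.
No production of Item has an RHS whose symbols are all nullable, so Item is not nullable.

No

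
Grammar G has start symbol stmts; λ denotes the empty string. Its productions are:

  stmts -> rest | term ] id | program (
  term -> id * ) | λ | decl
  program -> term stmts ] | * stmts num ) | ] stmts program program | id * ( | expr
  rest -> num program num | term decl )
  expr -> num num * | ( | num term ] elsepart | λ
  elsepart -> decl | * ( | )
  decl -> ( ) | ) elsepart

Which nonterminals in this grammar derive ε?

Directly nullable (have an λ-production): term, expr.
program -> expr with every symbol nullable, so program is nullable.
No other nonterminal has a production whose RHS symbols are all nullable.

{ expr, program, term }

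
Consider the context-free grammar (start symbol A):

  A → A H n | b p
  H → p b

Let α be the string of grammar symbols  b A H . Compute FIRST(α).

b is a terminal; add {b} and stop.

{ b }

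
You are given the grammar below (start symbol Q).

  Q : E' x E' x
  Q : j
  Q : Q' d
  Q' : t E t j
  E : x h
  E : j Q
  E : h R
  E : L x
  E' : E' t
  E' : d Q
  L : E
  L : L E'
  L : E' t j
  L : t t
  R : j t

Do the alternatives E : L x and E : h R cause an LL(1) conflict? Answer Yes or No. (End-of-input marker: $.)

Yes

FIRST(L x) = { d, h, j, t, x } and FIRST(h R) = { h }.
Both contain h, so the two alternatives are not disjoint — LL(1) conflict.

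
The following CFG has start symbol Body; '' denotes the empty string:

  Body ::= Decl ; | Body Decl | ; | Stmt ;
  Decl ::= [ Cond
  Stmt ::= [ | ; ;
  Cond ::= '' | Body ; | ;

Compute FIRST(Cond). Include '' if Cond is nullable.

Cond ::= '' contributes ''.
From Cond ::= Body ;: add FIRST(Body) = { ;, [ }.
Cond ::= ; contributes {;}.
Union: FIRST(Cond) = { ;, [, '' }.

{ ;, [, '' }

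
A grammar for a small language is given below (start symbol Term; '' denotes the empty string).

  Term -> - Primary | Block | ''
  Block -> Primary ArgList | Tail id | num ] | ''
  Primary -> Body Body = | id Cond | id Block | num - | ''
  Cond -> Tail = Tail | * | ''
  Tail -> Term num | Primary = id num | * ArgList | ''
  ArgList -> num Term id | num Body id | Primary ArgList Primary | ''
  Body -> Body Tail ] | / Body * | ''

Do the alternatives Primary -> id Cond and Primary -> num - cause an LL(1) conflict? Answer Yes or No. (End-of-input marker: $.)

FIRST(id Cond) = { id } and FIRST(num -) = { num }.
The FIRST sets are disjoint and neither alternative is nullable — no conflict.

No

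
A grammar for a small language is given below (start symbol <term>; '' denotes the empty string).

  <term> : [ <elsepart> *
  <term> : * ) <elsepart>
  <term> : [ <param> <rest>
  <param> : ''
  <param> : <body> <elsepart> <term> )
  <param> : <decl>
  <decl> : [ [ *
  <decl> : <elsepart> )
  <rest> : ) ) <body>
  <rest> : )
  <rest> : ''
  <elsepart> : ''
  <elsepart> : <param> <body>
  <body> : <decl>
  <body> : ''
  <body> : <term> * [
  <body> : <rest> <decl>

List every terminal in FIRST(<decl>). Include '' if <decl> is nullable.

{ ), *, [ }

<decl> : [ [ * contributes {[}.
From <decl> : <elsepart> ): <elsepart> nullable, take FIRST(<elsepart>) ∪ {)} = { ), *, [ }.
Union: FIRST(<decl>) = { ), *, [ }.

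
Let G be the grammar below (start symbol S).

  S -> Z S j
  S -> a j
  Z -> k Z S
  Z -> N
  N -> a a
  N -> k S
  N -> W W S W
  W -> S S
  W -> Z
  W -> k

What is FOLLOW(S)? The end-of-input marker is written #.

{ #, a, j, k }

S is the start symbol, so # ∈ FOLLOW(S).
In S -> Z S j: add FIRST(j) = { j }.
In Z -> k Z S: S is at the end, add FOLLOW(Z) = { a, k }.
In N -> k S: S is at the end, add FOLLOW(N) = { a, k }.
In N -> W W S W: add FIRST(W) = { a, k }.
In W -> S S: add FIRST(S) = { a, k }.
In W -> S S: S is at the end, add FOLLOW(W) = { a, k }.
Union: FOLLOW(S) = { #, a, j, k }.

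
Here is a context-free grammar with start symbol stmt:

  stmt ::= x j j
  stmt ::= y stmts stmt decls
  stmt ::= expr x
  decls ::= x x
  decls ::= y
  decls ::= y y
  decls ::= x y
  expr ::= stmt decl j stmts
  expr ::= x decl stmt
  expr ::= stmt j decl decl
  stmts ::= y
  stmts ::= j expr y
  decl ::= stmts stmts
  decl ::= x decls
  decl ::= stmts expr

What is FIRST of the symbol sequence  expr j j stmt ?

{ x, y }

Add FIRST(expr) = { x, y }; expr is not nullable, stop.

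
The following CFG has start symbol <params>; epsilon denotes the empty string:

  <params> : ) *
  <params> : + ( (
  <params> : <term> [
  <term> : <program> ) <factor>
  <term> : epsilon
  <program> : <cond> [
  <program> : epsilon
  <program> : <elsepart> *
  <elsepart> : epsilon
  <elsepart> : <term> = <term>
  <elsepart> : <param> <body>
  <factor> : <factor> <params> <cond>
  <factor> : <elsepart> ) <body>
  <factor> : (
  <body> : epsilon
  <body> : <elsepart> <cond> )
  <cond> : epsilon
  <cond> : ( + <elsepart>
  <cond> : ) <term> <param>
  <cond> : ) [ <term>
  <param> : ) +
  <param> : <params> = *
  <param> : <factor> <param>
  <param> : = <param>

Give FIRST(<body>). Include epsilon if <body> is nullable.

{ (, ), *, +, =, [, epsilon }

<body> : epsilon contributes epsilon.
From <body> : <elsepart> <cond> ): <elsepart>, <cond> nullable, take FIRST(<elsepart>) ∪ FIRST(<cond>) ∪ {)} = { (, ), *, +, =, [ }.
Union: FIRST(<body>) = { (, ), *, +, =, [, epsilon }.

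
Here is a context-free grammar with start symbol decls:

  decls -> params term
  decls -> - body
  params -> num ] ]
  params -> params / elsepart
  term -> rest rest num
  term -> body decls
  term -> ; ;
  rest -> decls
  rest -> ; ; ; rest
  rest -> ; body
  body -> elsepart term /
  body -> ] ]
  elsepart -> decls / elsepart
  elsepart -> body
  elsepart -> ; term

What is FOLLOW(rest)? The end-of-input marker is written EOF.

In term -> rest rest num: add FIRST(rest num) = { -, ;, num }.
In term -> rest rest num: add FIRST(num) = { num }.
In rest -> ; ; ; rest: rest is at the end, add FOLLOW(rest) = { -, ;, num }.
Union: FOLLOW(rest) = { -, ;, num }.

{ -, ;, num }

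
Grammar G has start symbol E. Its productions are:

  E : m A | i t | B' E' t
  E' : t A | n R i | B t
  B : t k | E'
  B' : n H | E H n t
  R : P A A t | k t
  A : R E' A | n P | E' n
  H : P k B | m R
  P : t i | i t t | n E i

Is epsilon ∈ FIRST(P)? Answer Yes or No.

No

No nonterminal in this grammar is nullable.
No production of P has an RHS whose symbols are all nullable, so P is not nullable.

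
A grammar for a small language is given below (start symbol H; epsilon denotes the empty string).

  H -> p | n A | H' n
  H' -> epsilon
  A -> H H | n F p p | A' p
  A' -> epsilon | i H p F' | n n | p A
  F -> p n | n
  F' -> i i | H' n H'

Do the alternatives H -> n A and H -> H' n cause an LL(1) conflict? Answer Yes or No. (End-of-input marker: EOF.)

FIRST(n A) = { n } and FIRST(H' n) = { n }.
Both contain n, so the two alternatives are not disjoint — LL(1) conflict.

Yes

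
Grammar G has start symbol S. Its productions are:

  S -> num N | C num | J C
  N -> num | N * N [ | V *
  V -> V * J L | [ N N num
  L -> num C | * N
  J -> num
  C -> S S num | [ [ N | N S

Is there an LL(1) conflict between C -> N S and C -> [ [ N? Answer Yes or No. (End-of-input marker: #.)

FIRST(N S) = { [, num } and FIRST([ [ N) = { [ }.
Both contain [, so the two alternatives are not disjoint — LL(1) conflict.

Yes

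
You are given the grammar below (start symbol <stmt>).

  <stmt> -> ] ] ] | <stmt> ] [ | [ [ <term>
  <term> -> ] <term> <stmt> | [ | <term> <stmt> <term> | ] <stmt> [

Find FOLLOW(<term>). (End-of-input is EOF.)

In <stmt> -> [ [ <term>: <term> is at the end, add FOLLOW(<stmt>) = { EOF, [, ] }.
In <term> -> ] <term> <stmt>: add FIRST(<stmt>) = { [, ] }.
In <term> -> <term> <stmt> <term>: add FIRST(<stmt> <term>) = { [, ] }.
In <term> -> <term> <stmt> <term>: <term> is at the end, add FOLLOW(<term>) = { EOF, [, ] }.
Union: FOLLOW(<term>) = { EOF, [, ] }.

{ EOF, [, ] }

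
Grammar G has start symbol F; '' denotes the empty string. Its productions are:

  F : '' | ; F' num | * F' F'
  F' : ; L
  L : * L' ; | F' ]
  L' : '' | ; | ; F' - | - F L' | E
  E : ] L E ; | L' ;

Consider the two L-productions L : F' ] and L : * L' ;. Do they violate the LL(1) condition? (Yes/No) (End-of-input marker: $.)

No

FIRST(F' ]) = { ; } and FIRST(* L' ;) = { * }.
The FIRST sets are disjoint and neither alternative is nullable — no conflict.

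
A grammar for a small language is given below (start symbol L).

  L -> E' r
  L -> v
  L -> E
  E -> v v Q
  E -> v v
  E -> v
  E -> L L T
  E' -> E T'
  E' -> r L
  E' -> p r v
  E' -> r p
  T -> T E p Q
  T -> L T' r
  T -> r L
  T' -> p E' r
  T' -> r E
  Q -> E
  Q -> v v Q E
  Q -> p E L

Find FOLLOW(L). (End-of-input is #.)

L is the start symbol, so # ∈ FOLLOW(L).
In E -> L L T: add FIRST(L T) = { p, r, v }.
In E -> L L T: add FIRST(T) = { p, r, v }.
In E' -> r L: L is at the end, add FOLLOW(E') = { r }.
In T -> L T' r: add FIRST(T' r) = { p, r }.
In T -> r L: L is at the end, add FOLLOW(T) = { #, p, r, v }.
In Q -> p E L: L is at the end, add FOLLOW(Q) = { #, p, r, v }.
Union: FOLLOW(L) = { #, p, r, v }.

{ #, p, r, v }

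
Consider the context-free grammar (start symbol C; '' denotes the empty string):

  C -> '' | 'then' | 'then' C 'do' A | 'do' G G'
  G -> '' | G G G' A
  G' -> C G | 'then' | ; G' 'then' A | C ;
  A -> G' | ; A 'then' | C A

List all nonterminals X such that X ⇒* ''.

{ A, C, G, G' }

Directly nullable (have an ''-production): C, G.
G' -> C G with every symbol nullable, so G' is nullable.
A -> G' with every symbol nullable, so A is nullable.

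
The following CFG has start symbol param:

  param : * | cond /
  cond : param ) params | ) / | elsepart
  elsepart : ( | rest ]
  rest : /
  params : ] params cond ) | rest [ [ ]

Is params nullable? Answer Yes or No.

No

No nonterminal in this grammar is nullable.
No production of params has an RHS whose symbols are all nullable, so params is not nullable.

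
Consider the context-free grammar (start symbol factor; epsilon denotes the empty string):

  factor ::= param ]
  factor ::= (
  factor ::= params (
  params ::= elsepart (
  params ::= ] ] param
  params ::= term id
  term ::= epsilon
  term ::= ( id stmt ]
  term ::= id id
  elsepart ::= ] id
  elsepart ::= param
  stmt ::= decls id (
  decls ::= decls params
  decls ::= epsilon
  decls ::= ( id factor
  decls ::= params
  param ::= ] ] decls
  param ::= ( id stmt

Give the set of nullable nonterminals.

Directly nullable (have an epsilon-production): term, decls.
No other nonterminal has a production whose RHS symbols are all nullable.

{ decls, term }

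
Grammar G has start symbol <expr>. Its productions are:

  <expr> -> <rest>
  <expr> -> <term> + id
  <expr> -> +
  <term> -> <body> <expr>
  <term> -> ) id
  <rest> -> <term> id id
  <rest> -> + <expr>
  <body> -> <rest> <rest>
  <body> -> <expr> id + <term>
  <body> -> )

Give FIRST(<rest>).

From <rest> -> <term> id id: add FIRST(<term>) = { ), + }.
<rest> -> + <expr> contributes {+}.
Union: FIRST(<rest>) = { ), + }.

{ ), + }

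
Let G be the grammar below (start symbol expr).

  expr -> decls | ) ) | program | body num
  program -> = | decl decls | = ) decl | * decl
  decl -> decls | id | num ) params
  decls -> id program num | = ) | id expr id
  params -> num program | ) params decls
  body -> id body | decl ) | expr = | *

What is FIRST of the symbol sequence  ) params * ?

{ ) }

) is a terminal; add {)} and stop.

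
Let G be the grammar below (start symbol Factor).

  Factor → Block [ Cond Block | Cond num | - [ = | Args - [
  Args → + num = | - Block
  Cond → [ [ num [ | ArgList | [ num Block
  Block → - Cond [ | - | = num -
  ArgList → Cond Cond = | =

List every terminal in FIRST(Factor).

{ +, -, =, [ }

From Factor → Block [ Cond Block: add FIRST(Block) = { -, = }.
From Factor → Cond num: add FIRST(Cond) = { =, [ }.
Factor → - [ = contributes {-}.
From Factor → Args - [: add FIRST(Args) = { +, - }.
Union: FIRST(Factor) = { +, -, =, [ }.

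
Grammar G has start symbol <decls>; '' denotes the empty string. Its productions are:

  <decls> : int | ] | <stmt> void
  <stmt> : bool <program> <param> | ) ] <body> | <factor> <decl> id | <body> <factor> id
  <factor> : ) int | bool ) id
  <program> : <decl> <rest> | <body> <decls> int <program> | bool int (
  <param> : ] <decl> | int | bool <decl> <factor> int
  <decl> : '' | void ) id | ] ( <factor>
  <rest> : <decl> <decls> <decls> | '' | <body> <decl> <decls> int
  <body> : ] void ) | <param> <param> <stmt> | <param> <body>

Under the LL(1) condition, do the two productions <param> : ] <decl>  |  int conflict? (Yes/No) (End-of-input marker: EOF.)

No

FIRST(] <decl>) = { ] } and FIRST(int) = { int }.
The FIRST sets are disjoint and neither alternative is nullable — no conflict.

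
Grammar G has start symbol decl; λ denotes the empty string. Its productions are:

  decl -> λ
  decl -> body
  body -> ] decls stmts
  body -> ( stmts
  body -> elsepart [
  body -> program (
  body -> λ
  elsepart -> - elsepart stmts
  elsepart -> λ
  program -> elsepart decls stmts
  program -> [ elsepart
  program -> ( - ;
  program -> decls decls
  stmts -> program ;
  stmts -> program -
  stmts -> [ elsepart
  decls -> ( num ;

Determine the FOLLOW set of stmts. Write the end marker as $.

{ $, (, -, ;, [ }

In body -> ] decls stmts: stmts is at the end, add FOLLOW(body) = { $ }.
In body -> ( stmts: stmts is at the end, add FOLLOW(body) = { $ }.
In elsepart -> - elsepart stmts: stmts is at the end, add FOLLOW(elsepart) = { $, (, -, ;, [ }.
In program -> elsepart decls stmts: stmts is at the end, add FOLLOW(program) = { (, -, ; }.
Union: FOLLOW(stmts) = { $, (, -, ;, [ }.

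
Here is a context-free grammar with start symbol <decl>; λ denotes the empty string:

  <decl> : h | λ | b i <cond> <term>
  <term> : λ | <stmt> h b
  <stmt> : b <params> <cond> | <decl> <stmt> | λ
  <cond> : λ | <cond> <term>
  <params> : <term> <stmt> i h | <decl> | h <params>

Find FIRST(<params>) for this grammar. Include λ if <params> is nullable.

{ b, h, i, λ }

From <params> : <term> <stmt> i h: <term>, <stmt> nullable, take FIRST(<term>) ∪ FIRST(<stmt>) ∪ {i} = { b, h, i }.
From <params> : <decl>: add FIRST(<decl>) = { b, h, λ } (including λ since <decl> is nullable).
<params> : h <params> contributes {h}.
Union: FIRST(<params>) = { b, h, i, λ }.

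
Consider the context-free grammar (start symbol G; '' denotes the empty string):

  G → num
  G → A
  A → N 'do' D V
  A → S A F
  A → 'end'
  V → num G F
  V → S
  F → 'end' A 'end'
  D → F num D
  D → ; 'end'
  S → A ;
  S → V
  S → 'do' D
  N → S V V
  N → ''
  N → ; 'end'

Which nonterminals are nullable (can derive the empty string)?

Directly nullable (have an ''-production): N.
No other nonterminal has a production whose RHS symbols are all nullable.

{ N }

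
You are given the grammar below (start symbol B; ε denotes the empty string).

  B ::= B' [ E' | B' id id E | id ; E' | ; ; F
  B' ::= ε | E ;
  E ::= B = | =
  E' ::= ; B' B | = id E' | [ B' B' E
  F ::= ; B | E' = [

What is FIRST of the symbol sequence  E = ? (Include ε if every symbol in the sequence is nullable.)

Add FIRST(E) = { ;, =, [, id }; E is not nullable, stop.

{ ;, =, [, id }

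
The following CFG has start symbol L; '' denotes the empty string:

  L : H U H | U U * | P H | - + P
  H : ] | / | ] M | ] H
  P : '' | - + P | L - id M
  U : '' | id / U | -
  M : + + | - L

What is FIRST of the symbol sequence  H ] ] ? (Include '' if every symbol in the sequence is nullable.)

Add FIRST(H) = { /, ] }; H is not nullable, stop.

{ /, ] }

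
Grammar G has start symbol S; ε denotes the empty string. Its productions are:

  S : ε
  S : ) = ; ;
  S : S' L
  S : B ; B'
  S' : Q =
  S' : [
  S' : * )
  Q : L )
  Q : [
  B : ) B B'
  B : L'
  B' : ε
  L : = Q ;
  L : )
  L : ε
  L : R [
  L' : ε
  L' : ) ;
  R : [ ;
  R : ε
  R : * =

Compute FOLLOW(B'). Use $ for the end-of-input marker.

In S : B ; B': B' is at the end, add FOLLOW(S) = { $ }.
In B : ) B B': B' is at the end, add FOLLOW(B) = { ; }.
Union: FOLLOW(B') = { $, ; }.

{ $, ; }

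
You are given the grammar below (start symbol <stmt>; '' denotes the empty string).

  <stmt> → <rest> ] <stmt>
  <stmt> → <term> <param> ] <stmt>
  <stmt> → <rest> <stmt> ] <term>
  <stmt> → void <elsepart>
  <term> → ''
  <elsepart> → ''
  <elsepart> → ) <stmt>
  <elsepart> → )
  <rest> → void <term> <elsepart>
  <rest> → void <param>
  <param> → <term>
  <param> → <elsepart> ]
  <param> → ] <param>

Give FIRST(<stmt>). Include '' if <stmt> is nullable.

{ ), ], void }

From <stmt> → <rest> ] <stmt>: add FIRST(<rest>) = { void }.
From <stmt> → <term> <param> ] <stmt>: <term>, <param> nullable, take FIRST(<term>) ∪ FIRST(<param>) ∪ {]} = { ), ] }.
From <stmt> → <rest> <stmt> ] <term>: add FIRST(<rest>) = { void }.
<stmt> → void <elsepart> contributes {void}.
Union: FIRST(<stmt>) = { ), ], void }.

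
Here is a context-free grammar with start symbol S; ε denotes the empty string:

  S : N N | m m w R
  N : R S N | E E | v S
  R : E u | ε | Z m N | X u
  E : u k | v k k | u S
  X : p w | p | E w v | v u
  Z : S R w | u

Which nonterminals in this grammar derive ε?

Directly nullable (have an ε-production): R.
No other nonterminal has a production whose RHS symbols are all nullable.

{ R }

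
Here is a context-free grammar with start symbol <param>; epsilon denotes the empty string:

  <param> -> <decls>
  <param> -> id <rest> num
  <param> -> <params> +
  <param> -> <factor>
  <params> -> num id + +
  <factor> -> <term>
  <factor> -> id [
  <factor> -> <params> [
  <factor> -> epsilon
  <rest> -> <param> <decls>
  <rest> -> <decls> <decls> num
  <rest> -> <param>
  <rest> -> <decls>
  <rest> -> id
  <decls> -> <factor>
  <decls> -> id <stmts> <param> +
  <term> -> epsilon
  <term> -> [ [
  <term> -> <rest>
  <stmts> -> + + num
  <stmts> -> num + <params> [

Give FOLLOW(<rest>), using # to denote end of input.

{ #, +, [, id, num }

In <param> -> id <rest> num: add FIRST(num) = { num }.
In <term> -> <rest>: <rest> is at the end, add FOLLOW(<term>) = { #, +, [, id, num }.
Union: FOLLOW(<rest>) = { #, +, [, id, num }.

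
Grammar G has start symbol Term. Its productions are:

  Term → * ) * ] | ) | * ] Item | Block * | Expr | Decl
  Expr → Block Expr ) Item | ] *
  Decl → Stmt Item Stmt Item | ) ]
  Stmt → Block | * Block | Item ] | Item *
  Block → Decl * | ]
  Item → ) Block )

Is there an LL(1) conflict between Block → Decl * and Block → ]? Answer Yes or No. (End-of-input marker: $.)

Yes

FIRST(Decl *) = { ), *, ] } and FIRST(]) = { ] }.
Both contain ], so the two alternatives are not disjoint — LL(1) conflict.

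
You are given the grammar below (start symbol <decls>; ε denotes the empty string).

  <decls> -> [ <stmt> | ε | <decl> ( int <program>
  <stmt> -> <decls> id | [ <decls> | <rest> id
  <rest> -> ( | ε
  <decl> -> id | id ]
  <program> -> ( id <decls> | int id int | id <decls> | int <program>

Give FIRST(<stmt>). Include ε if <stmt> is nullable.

From <stmt> -> <decls> id: <decls> nullable, take FIRST(<decls>) ∪ {id} = { [, id }.
<stmt> -> [ <decls> contributes {[}.
From <stmt> -> <rest> id: <rest> nullable, take FIRST(<rest>) ∪ {id} = { (, id }.
Union: FIRST(<stmt>) = { (, [, id }.

{ (, [, id }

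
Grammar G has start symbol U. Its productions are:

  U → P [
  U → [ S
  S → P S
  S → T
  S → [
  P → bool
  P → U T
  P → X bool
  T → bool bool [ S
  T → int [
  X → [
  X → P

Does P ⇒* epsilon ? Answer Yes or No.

No

No nonterminal in this grammar is nullable.
No production of P has an RHS whose symbols are all nullable, so P is not nullable.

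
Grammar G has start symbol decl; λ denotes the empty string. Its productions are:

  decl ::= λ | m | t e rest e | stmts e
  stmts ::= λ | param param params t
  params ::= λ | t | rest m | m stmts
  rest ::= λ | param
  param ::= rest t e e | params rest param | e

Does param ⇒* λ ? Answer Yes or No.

No

Nullable nonterminals: decl, params, rest, stmts.
No production of param has an RHS whose symbols are all nullable, so param is not nullable.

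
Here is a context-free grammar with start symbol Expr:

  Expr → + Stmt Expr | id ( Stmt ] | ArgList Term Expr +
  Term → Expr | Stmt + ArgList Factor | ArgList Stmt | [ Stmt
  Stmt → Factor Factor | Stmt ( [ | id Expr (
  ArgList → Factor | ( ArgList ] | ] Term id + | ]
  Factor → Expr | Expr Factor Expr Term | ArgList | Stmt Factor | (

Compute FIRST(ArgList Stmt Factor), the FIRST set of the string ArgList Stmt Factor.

{ (, +, ], id }

Add FIRST(ArgList) = { (, +, ], id }; ArgList is not nullable, stop.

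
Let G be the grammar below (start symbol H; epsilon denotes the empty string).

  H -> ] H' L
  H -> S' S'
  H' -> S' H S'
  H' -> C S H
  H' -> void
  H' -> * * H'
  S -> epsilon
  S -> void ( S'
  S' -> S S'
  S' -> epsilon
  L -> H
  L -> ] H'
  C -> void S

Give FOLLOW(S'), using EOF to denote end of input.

In H -> S' S': add FIRST(S')\{epsilon} = { void }.
  Since S' is nullable, also add FOLLOW(H) = { EOF, ], void }.
In H -> S' S': S' is at the end, add FOLLOW(H) = { EOF, ], void }.
In H' -> S' H S': add FIRST(H S')\{epsilon} = { ], void }.
  Since H S' is nullable, also add FOLLOW(H') = { EOF, ], void }.
In H' -> S' H S': S' is at the end, add FOLLOW(H') = { EOF, ], void }.
In S -> void ( S': S' is at the end, add FOLLOW(S) = { EOF, ], void }.
In S' -> S S': S' is at the end, add FOLLOW(S') = { EOF, ], void }.
Union: FOLLOW(S') = { EOF, ], void }.

{ EOF, ], void }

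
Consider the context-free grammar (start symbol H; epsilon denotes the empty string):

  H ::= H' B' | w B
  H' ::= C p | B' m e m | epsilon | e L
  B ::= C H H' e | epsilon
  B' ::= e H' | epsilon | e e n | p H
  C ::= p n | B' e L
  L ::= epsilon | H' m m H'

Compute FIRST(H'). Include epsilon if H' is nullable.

{ e, m, p, epsilon }

From H' ::= C p: add FIRST(C) = { e, p }.
From H' ::= B' m e m: B' nullable, take FIRST(B') ∪ {m} = { e, m, p }.
H' ::= epsilon contributes epsilon.
H' ::= e L contributes {e}.
Union: FIRST(H') = { e, m, p, epsilon }.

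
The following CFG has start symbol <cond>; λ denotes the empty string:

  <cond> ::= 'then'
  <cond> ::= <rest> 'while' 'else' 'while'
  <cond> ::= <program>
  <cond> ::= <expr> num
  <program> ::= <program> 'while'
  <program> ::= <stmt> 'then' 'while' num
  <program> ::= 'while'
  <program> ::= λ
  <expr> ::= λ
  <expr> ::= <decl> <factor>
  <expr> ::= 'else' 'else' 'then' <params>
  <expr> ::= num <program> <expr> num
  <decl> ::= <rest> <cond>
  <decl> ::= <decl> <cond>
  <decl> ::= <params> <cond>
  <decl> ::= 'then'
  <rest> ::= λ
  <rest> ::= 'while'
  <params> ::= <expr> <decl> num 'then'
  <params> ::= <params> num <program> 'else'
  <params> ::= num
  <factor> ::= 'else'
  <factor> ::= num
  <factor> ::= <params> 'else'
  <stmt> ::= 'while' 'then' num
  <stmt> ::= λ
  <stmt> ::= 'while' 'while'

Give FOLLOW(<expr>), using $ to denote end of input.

{ 'else', 'then', 'while', num }

In <cond> ::= <expr> num: add FIRST(num) = { num }.
In <expr> ::= num <program> <expr> num: add FIRST(num) = { num }.
In <params> ::= <expr> <decl> num 'then': add FIRST(<decl> num 'then') = { 'else', 'then', 'while', num }.
Union: FOLLOW(<expr>) = { 'else', 'then', 'while', num }.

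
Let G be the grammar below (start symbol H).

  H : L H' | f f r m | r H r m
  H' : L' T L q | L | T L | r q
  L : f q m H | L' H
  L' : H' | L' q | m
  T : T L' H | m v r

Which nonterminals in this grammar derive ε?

{ } (none)

No nonterminal has an empty production or an RHS whose symbols are all nullable.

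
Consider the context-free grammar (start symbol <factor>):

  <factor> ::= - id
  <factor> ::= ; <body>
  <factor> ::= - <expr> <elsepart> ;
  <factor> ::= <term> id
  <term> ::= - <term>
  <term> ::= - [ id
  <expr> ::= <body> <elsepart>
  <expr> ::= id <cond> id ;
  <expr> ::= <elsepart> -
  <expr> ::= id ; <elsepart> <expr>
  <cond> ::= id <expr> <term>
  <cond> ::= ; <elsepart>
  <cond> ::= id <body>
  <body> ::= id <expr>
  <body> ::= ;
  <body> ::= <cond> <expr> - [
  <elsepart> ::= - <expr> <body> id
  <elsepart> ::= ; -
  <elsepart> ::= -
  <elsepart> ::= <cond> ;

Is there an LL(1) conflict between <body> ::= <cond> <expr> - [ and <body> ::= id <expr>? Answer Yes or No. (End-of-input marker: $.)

Yes

FIRST(<cond> <expr> - [) = { ;, id } and FIRST(id <expr>) = { id }.
Both contain id, so the two alternatives are not disjoint — LL(1) conflict.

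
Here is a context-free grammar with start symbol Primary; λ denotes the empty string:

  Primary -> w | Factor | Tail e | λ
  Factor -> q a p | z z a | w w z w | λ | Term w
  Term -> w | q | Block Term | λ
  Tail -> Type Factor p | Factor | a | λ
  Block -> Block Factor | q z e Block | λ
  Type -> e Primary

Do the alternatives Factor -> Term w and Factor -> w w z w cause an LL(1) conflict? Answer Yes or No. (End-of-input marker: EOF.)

Yes

FIRST(Term w) = { q, w, z } and FIRST(w w z w) = { w }.
Both contain w, so the two alternatives are not disjoint — LL(1) conflict.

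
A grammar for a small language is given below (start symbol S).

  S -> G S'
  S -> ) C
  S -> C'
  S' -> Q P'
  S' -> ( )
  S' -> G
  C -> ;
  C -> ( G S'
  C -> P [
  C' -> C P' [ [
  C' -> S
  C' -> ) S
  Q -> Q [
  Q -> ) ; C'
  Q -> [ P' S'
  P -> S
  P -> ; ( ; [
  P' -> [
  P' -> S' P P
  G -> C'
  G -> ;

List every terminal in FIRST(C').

From C' -> C P' [ [: add FIRST(C) = { (, ), ; }.
From C' -> S: add FIRST(S) = { (, ), ; }.
C' -> ) S contributes {)}.
Union: FIRST(C') = { (, ), ; }.

{ (, ), ; }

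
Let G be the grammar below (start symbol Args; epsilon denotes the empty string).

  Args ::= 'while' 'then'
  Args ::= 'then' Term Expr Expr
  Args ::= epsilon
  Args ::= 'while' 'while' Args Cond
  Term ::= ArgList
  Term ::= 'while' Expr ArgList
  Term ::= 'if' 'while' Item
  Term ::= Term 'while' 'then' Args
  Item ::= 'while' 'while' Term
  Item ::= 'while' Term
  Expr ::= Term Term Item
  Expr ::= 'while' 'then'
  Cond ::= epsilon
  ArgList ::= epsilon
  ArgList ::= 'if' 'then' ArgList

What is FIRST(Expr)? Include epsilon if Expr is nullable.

{ 'if', 'while' }

From Expr ::= Term Term Item: Term, Term nullable, take FIRST(Term) ∪ FIRST(Term) ∪ FIRST(Item) = { 'if', 'while' }.
Expr ::= 'while' 'then' contributes {'while'}.
Union: FIRST(Expr) = { 'if', 'while' }.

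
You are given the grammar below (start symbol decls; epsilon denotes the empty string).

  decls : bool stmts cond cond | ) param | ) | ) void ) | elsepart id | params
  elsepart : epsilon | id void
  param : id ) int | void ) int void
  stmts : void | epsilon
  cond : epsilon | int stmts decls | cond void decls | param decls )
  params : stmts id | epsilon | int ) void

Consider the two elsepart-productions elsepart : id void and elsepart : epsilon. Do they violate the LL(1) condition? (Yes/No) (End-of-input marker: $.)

FIRST(id void) = { id } and FIRST(epsilon) = { epsilon }.
The second alternative is nullable and FOLLOW(elsepart) = { id } shares id with FIRST of the first — conflict.

Yes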